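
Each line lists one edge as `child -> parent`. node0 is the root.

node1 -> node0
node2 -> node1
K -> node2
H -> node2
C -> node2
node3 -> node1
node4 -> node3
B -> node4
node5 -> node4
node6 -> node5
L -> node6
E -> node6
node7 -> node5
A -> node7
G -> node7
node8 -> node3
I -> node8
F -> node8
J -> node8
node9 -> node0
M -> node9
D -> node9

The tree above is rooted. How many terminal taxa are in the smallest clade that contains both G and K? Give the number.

The MRCA of G and K is the node subtending ((K,H,C),((B,((L,E),(A,G))),(I,F,J))).
That clade contains 11 terminal taxa: A, B, C, E, F, G, H, I, J, K, L.

11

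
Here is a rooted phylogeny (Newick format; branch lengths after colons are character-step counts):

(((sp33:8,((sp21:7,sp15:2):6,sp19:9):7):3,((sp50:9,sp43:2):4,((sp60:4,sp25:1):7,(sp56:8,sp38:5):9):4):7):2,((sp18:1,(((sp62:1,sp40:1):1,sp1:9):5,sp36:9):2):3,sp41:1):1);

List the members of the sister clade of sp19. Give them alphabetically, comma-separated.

sp15, sp21

sp19 attaches to the tree at the node subtending ((sp21,sp15),sp19).
The other lineage descending from that same node — the sister group — is (sp21,sp15); its 2 tips in alphabetical order are the answer.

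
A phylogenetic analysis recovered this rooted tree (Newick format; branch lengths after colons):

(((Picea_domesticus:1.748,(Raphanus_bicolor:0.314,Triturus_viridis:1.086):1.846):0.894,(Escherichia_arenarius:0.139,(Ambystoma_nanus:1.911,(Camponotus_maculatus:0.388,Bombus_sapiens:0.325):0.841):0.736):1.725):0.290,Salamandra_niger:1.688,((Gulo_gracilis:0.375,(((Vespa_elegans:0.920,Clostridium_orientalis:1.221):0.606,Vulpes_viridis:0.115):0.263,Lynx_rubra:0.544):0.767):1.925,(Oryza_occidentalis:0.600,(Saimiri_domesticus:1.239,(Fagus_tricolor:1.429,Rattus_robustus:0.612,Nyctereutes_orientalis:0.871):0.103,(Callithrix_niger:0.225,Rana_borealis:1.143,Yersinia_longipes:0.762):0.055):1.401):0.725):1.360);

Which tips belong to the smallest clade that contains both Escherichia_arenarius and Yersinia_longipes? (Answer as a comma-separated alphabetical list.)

Ambystoma_nanus, Bombus_sapiens, Callithrix_niger, Camponotus_maculatus, Clostridium_orientalis, Escherichia_arenarius, Fagus_tricolor, Gulo_gracilis, Lynx_rubra, Nyctereutes_orientalis, Oryza_occidentalis, Picea_domesticus, Rana_borealis, Raphanus_bicolor, Rattus_robustus, Saimiri_domesticus, Salamandra_niger, Triturus_viridis, Vespa_elegans, Vulpes_viridis, Yersinia_longipes

Tracing Escherichia_arenarius: it sits inside (Escherichia_arenarius,(Ambystoma_nanus,(Camponotus_maculatus,Bombus_sapiens))).
Tracing Yersinia_longipes: it sits inside (Callithrix_niger,Rana_borealis,Yersinia_longipes).
The smallest clade enclosing both is the whole tree (their MRCA is the root), so the answer is all 21 tips in alphabetical order.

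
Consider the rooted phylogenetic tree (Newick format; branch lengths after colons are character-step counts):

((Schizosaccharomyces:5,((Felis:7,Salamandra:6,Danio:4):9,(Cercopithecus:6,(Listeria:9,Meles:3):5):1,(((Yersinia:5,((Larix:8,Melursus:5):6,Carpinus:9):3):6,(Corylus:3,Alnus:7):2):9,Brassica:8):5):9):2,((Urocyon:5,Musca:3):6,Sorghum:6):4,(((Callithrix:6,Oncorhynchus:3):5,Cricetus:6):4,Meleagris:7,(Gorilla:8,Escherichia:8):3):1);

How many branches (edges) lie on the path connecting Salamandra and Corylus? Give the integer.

The MRCA of Salamandra and Corylus is the node subtending ((Felis,Salamandra,Danio),(Cercopithecus,(Listeria,Meles)),(((Yersinia,((Larix,Melursus),Carpinus)),(Corylus,Alnus)),Brassica)).
From Salamandra up to that node: 2 branches. From Corylus up to the same node: 4 branches. Total: 2 + 4 = 6.

6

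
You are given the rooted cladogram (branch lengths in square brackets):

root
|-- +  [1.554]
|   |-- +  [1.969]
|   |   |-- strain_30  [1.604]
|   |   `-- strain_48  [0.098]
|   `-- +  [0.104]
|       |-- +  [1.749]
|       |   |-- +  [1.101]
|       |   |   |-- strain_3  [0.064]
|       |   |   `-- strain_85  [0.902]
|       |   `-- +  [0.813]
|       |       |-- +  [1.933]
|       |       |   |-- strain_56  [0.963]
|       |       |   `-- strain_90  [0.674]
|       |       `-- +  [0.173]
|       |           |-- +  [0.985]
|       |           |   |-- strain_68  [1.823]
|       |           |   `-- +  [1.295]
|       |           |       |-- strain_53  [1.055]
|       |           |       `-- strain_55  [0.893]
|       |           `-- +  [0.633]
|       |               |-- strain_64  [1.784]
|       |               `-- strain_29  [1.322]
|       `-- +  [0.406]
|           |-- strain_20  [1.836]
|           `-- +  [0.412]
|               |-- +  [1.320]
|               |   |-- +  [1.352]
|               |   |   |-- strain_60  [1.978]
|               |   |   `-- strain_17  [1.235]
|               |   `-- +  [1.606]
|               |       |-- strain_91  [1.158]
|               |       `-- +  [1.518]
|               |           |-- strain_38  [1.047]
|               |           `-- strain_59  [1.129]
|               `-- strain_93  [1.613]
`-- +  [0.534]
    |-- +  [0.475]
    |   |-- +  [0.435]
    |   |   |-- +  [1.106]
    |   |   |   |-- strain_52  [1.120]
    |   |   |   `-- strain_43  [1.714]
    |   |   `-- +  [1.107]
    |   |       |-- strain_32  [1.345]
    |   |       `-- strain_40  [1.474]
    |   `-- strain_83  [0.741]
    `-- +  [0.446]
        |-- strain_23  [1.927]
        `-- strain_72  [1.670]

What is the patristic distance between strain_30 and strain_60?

The path runs strain_30 → … → MRCA → … → strain_60; the MRCA is the node subtending ((strain_30,strain_48),(((strain_3,strain_85),((strain_56,strain_90),((strain_68,(strain_53,strain_55)),(strain_64,strain_29)))),(strain_20,(((strain_60,strain_17),(strain_91,(strain_38,strain_59))),strain_93)))).
Branch lengths along that path: 1.604 + 1.969 + 0.104 + 0.406 + 0.412 + 1.320 + 1.352 + 1.978 = 9.145.

9.145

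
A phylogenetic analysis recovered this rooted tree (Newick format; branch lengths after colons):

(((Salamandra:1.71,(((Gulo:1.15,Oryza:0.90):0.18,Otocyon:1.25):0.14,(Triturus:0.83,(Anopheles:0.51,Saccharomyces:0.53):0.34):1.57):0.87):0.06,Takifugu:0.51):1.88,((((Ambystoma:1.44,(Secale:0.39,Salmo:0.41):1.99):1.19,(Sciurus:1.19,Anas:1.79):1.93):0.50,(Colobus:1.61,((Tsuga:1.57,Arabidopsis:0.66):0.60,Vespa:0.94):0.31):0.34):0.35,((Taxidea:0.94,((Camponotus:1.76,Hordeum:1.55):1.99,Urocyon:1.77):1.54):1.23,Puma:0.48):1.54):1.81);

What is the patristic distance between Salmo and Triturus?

11.46

The path runs Salmo → … → MRCA → … → Triturus; the MRCA is the root of the tree.
Branch lengths along that path: 0.41 + 1.99 + 1.19 + 0.50 + 0.35 + 1.81 + 1.88 + 0.06 + 0.87 + 1.57 + 0.83 = 11.46.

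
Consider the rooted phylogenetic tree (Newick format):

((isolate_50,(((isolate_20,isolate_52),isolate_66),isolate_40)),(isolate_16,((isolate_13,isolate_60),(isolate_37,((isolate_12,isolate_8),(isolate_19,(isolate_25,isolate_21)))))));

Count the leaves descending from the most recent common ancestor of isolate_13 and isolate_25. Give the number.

8

The MRCA of isolate_13 and isolate_25 is the node subtending ((isolate_13,isolate_60),(isolate_37,((isolate_12,isolate_8),(isolate_19,(isolate_25,isolate_21))))).
That clade contains 8 terminal taxa: isolate_12, isolate_13, isolate_19, isolate_21, isolate_25, isolate_37, isolate_60, isolate_8.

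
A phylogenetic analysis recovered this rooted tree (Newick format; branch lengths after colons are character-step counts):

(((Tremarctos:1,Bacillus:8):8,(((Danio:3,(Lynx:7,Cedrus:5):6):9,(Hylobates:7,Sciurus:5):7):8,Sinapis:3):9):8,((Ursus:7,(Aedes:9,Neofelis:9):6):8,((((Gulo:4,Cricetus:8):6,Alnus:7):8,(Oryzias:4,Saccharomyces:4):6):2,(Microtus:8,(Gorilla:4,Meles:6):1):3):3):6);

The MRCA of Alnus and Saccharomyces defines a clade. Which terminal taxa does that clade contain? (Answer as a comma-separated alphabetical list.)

Tracing Alnus: it sits inside ((Gulo,Cricetus),Alnus).
Tracing Saccharomyces: it sits inside (Oryzias,Saccharomyces).
The smallest clade enclosing both is (((Gulo,Cricetus),Alnus),(Oryzias,Saccharomyces)); the answer is its 5 terminal taxa in alphabetical order.

Alnus, Cricetus, Gulo, Oryzias, Saccharomyces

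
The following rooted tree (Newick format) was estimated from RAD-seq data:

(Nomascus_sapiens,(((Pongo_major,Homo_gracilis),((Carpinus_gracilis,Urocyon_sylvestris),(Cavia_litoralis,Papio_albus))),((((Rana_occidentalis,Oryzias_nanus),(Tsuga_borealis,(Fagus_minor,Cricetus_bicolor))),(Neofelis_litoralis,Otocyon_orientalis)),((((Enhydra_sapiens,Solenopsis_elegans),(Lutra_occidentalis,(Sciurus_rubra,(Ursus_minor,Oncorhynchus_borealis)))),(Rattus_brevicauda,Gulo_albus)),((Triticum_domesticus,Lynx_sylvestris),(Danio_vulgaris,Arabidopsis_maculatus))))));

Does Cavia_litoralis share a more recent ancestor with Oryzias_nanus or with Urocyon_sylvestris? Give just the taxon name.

Urocyon_sylvestris

The MRCA of Cavia_litoralis and Urocyon_sylvestris subtends ((Carpinus_gracilis,Urocyon_sylvestris),(Cavia_litoralis,Papio_albus)) (4 taxa).
The MRCA of Cavia_litoralis and Oryzias_nanus subtends (((Pongo_major,Homo_gracilis),((Carpinus_gracilis,Urocyon_sylvestris),(Cavia_litoralis,Papio_albus))),((((Rana_occidentalis,Oryzias_nanus),(Tsuga_borealis,(Fagus_minor,Cricetus_bicolor))),(Neofelis_litoralis,Otocyon_orientalis)),((((Enhydra_sapiens,Solenopsis_elegans),(Lutra_occidentalis,(Sciurus_rubra,(Ursus_minor,Oncorhynchus_borealis)))),(Rattus_brevicauda,Gulo_albus)),((Triticum_domesticus,Lynx_sylvestris),(Danio_vulgaris,Arabidopsis_maculatus))))) (25 taxa).
The first is nested inside the second, so Cavia_litoralis shares a more recent common ancestor with Urocyon_sylvestris.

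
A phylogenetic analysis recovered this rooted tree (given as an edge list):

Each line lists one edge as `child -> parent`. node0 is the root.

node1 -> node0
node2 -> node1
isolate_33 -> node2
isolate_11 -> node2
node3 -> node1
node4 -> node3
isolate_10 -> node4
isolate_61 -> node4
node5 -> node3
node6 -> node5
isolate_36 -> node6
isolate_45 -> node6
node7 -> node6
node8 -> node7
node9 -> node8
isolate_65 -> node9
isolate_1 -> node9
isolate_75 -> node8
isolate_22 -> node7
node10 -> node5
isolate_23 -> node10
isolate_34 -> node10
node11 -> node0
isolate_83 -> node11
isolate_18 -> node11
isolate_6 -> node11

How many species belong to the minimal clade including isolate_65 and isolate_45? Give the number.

The MRCA of isolate_65 and isolate_45 is the node subtending (isolate_36,isolate_45,(((isolate_65,isolate_1),isolate_75),isolate_22)).
That clade contains 6 terminal taxa: isolate_1, isolate_22, isolate_36, isolate_45, isolate_65, isolate_75.

6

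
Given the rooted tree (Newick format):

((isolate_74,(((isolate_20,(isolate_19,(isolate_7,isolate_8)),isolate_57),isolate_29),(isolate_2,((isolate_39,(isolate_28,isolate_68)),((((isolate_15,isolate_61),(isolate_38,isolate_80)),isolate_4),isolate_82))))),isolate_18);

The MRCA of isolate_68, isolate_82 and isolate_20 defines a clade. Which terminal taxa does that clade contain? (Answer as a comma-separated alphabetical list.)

Tracing isolate_68: it sits inside (isolate_28,isolate_68).
Tracing isolate_82: it sits inside ((((isolate_15,isolate_61),(isolate_38,isolate_80)),isolate_4),isolate_82).
Tracing isolate_20: it sits inside (isolate_20,(isolate_19,(isolate_7,isolate_8)),isolate_57).
The smallest clade enclosing all 3 is (((isolate_20,(isolate_19,(isolate_7,isolate_8)),isolate_57),isolate_29),(isolate_2,((isolate_39,(isolate_28,isolate_68)),((((isolate_15,isolate_61),(isolate_38,isolate_80)),isolate_4),isolate_82)))); the answer is its 16 terminal taxa in alphabetical order.

isolate_15, isolate_19, isolate_2, isolate_20, isolate_28, isolate_29, isolate_38, isolate_39, isolate_4, isolate_57, isolate_61, isolate_68, isolate_7, isolate_8, isolate_80, isolate_82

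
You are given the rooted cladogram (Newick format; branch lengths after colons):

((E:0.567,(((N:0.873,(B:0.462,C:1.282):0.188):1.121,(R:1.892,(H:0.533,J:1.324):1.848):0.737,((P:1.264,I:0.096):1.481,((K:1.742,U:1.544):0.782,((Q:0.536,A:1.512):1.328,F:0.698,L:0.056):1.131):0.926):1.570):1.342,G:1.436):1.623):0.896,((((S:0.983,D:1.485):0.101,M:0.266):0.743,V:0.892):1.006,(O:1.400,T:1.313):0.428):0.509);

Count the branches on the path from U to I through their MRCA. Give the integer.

5

The MRCA of U and I is the node subtending ((P,I),((K,U),((Q,A),F,L))).
From U up to that node: 3 branches. From I up to the same node: 2 branches. Total: 3 + 2 = 5.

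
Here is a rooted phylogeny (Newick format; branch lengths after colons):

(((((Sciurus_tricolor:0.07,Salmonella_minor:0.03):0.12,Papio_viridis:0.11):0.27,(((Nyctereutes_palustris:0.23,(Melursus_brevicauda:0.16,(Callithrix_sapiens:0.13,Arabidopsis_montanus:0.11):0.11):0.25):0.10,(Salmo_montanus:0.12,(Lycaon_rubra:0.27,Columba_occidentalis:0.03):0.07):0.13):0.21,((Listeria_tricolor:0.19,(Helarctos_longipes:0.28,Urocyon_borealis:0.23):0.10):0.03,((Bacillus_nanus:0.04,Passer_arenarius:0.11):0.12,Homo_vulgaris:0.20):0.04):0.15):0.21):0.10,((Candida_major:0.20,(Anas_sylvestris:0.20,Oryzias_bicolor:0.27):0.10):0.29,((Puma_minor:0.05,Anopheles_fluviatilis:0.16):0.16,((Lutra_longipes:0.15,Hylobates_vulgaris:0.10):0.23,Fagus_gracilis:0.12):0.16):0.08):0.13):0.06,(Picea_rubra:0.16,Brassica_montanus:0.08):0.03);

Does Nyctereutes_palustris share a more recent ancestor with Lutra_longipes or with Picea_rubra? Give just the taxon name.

The MRCA of Nyctereutes_palustris and Lutra_longipes subtends ((((Sciurus_tricolor,Salmonella_minor),Papio_viridis),(((Nyctereutes_palustris,(Melursus_brevicauda,(Callithrix_sapiens,Arabidopsis_montanus))),(Salmo_montanus,(Lycaon_rubra,Columba_occidentalis))),((Listeria_tricolor,(Helarctos_longipes,Urocyon_borealis)),((Bacillus_nanus,Passer_arenarius),Homo_vulgaris)))),((Candida_major,(Anas_sylvestris,Oryzias_bicolor)),((Puma_minor,Anopheles_fluviatilis),((Lutra_longipes,Hylobates_vulgaris),Fagus_gracilis)))) (24 taxa).
The MRCA of Nyctereutes_palustris and Picea_rubra is the root, subtending the entire tree (26 taxa).
The first is nested inside the second, so Nyctereutes_palustris shares a more recent common ancestor with Lutra_longipes.

Lutra_longipes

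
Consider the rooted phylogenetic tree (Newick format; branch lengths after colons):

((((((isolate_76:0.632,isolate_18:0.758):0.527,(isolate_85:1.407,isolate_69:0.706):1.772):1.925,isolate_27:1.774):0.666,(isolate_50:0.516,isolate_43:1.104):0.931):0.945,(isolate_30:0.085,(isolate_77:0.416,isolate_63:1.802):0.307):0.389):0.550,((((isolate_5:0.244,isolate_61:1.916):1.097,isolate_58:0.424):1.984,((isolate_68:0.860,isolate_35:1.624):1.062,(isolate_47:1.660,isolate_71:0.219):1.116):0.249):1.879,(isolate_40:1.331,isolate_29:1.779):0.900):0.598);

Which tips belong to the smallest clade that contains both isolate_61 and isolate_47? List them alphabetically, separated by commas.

isolate_35, isolate_47, isolate_5, isolate_58, isolate_61, isolate_68, isolate_71

Tracing isolate_61: it sits inside (isolate_5,isolate_61).
Tracing isolate_47: it sits inside (isolate_47,isolate_71).
The smallest clade enclosing both is (((isolate_5,isolate_61),isolate_58),((isolate_68,isolate_35),(isolate_47,isolate_71))); the answer is its 7 terminal taxa in alphabetical order.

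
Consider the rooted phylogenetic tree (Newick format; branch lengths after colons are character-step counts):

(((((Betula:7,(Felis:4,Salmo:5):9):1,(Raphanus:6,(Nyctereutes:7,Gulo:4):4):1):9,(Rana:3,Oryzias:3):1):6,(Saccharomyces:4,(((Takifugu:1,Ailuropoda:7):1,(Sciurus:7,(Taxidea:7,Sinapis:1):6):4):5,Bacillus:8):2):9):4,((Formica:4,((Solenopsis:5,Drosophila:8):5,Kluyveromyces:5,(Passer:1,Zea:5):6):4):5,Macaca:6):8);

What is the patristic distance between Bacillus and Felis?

48

The path runs Bacillus → … → MRCA → … → Felis; the MRCA is the node subtending ((((Betula,(Felis,Salmo)),(Raphanus,(Nyctereutes,Gulo))),(Rana,Oryzias)),(Saccharomyces,(((Takifugu,Ailuropoda),(Sciurus,(Taxidea,Sinapis))),Bacillus))).
Branch lengths along that path: 8 + 2 + 9 + 6 + 9 + 1 + 9 + 4 = 48.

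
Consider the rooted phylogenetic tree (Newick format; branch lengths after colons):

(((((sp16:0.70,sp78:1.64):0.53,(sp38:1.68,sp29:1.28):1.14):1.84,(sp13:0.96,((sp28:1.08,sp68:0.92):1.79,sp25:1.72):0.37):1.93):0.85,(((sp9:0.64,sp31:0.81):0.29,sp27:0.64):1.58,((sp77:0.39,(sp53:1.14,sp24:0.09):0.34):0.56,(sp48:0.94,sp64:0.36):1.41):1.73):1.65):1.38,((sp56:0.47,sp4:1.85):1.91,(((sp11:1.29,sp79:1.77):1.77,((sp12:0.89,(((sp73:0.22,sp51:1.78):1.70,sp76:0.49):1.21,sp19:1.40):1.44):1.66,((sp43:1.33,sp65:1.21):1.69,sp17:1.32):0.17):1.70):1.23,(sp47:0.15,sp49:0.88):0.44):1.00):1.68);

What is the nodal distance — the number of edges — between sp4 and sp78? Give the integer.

The MRCA of sp4 and sp78 is the root of the tree.
From sp4 up to that node: 3 branches. From sp78 up to the same node: 5 branches. Total: 3 + 5 = 8.

8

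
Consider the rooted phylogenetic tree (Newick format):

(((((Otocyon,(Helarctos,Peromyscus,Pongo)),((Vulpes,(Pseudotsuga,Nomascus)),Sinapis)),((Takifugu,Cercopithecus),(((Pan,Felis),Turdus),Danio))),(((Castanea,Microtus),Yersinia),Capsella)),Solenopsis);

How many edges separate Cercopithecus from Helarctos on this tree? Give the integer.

The MRCA of Cercopithecus and Helarctos is the node subtending (((Otocyon,(Helarctos,Peromyscus,Pongo)),((Vulpes,(Pseudotsuga,Nomascus)),Sinapis)),((Takifugu,Cercopithecus),(((Pan,Felis),Turdus),Danio))).
From Cercopithecus up to that node: 3 branches. From Helarctos up to the same node: 4 branches. Total: 3 + 4 = 7.

7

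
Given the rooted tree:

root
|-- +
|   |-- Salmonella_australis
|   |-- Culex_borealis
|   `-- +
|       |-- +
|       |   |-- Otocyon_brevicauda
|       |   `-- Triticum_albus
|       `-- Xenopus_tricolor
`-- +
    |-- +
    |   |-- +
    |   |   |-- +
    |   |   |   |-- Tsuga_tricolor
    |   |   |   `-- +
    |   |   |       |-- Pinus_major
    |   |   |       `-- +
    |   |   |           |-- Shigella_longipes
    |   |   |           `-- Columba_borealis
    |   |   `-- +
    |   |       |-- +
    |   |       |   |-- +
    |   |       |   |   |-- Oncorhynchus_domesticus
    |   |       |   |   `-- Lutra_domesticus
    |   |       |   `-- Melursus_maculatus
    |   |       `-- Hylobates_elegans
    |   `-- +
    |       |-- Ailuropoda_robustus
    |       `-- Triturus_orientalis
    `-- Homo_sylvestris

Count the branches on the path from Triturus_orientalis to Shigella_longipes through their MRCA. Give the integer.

7

The MRCA of Triturus_orientalis and Shigella_longipes is the node subtending (((Tsuga_tricolor,(Pinus_major,(Shigella_longipes,Columba_borealis))),(((Oncorhynchus_domesticus,Lutra_domesticus),Melursus_maculatus),Hylobates_elegans)),(Ailuropoda_robustus,Triturus_orientalis)).
From Triturus_orientalis up to that node: 2 branches. From Shigella_longipes up to the same node: 5 branches. Total: 2 + 5 = 7.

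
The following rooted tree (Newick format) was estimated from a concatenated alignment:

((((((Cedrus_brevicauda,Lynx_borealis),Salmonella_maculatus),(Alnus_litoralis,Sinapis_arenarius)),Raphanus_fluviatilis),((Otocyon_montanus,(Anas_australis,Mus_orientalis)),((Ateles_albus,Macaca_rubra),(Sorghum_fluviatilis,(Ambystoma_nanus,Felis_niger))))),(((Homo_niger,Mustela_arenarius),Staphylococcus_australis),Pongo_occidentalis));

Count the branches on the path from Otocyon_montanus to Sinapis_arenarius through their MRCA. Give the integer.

The MRCA of Otocyon_montanus and Sinapis_arenarius is the node subtending (((((Cedrus_brevicauda,Lynx_borealis),Salmonella_maculatus),(Alnus_litoralis,Sinapis_arenarius)),Raphanus_fluviatilis),((Otocyon_montanus,(Anas_australis,Mus_orientalis)),((Ateles_albus,Macaca_rubra),(Sorghum_fluviatilis,(Ambystoma_nanus,Felis_niger))))).
From Otocyon_montanus up to that node: 3 branches. From Sinapis_arenarius up to the same node: 4 branches. Total: 3 + 4 = 7.

7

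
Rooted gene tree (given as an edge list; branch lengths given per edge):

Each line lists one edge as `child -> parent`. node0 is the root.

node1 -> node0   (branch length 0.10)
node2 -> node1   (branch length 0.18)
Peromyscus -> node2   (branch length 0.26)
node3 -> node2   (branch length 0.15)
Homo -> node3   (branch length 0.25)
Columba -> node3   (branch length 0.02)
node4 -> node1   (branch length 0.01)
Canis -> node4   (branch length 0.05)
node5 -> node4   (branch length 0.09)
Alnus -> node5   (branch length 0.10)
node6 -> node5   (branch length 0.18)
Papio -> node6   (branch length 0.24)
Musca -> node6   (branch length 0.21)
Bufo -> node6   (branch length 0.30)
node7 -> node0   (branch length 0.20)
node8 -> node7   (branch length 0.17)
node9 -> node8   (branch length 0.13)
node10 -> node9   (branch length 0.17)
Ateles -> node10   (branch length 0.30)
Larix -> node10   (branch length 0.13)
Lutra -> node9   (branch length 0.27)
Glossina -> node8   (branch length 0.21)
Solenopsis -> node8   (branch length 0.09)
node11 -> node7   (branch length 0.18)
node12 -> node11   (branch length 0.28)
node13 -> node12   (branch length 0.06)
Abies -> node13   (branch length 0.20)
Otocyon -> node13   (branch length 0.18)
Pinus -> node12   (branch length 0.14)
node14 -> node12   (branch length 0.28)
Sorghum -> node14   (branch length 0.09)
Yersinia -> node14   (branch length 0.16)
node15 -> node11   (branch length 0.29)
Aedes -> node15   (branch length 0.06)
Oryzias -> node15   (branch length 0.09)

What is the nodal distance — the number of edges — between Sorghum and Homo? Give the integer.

9

The MRCA of Sorghum and Homo is the root of the tree.
From Sorghum up to that node: 5 branches. From Homo up to the same node: 4 branches. Total: 5 + 4 = 9.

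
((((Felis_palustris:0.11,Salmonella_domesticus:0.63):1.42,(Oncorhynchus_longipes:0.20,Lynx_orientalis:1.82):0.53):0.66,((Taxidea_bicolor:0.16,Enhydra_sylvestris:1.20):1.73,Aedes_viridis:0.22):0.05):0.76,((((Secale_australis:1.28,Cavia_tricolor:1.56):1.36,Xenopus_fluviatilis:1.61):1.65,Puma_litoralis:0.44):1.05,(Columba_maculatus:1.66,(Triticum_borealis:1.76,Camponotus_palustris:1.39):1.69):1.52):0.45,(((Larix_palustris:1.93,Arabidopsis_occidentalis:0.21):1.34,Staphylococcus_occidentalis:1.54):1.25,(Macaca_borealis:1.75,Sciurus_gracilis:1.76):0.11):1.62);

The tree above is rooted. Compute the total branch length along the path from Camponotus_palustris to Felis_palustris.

The path runs Camponotus_palustris → … → MRCA → … → Felis_palustris; the MRCA is the root of the tree.
Branch lengths along that path: 1.39 + 1.69 + 1.52 + 0.45 + 0.76 + 0.66 + 1.42 + 0.11 = 8.00.

8.00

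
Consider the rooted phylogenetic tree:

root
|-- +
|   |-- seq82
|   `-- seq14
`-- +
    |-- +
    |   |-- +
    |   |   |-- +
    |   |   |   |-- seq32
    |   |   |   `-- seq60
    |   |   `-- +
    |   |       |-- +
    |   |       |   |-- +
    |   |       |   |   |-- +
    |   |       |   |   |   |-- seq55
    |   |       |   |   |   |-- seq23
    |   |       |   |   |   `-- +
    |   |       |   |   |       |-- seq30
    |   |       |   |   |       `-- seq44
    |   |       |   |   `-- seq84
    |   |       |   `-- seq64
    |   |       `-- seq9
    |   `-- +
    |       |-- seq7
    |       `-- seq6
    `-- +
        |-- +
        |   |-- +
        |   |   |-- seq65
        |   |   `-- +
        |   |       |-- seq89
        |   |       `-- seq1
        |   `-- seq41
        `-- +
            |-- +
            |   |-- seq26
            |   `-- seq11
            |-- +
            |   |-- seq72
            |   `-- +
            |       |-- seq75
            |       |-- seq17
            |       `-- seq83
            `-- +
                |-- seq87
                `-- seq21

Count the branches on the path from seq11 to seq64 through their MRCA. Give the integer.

The MRCA of seq11 and seq64 is the node subtending ((((seq32,seq60),((((seq55,seq23,(seq30,seq44)),seq84),seq64),seq9)),(seq7,seq6)),(((seq65,(seq89,seq1)),seq41),((seq26,seq11),(seq72,(seq75,seq17,seq83)),(seq87,seq21)))).
From seq11 up to that node: 4 branches. From seq64 up to the same node: 5 branches. Total: 4 + 5 = 9.

9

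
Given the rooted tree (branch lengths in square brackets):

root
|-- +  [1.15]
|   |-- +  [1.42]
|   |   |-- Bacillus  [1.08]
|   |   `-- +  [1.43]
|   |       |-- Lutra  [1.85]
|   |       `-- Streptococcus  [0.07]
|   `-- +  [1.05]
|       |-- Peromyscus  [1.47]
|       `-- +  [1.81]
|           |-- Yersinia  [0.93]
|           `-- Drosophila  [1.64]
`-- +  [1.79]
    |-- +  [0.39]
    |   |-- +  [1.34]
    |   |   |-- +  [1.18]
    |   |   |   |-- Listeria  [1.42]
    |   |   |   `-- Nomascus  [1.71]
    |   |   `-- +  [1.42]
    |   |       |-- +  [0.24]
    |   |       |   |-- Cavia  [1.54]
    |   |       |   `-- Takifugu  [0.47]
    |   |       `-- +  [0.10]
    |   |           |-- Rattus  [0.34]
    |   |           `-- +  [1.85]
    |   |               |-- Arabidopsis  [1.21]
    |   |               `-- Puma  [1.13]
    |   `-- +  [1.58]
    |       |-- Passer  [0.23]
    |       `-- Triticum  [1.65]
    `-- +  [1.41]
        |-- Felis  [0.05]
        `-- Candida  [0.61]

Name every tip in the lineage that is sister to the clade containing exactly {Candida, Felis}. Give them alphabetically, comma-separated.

Arabidopsis, Cavia, Listeria, Nomascus, Passer, Puma, Rattus, Takifugu, Triticum

The clade containing exactly {Candida, Felis} attaches to the tree at the node subtending ((((Listeria,Nomascus),((Cavia,Takifugu),(Rattus,(Arabidopsis,Puma)))),(Passer,Triticum)),(Felis,Candida)).
The other lineage descending from that same node — the sister group — is (((Listeria,Nomascus),((Cavia,Takifugu),(Rattus,(Arabidopsis,Puma)))),(Passer,Triticum)); its 9 tips in alphabetical order are the answer.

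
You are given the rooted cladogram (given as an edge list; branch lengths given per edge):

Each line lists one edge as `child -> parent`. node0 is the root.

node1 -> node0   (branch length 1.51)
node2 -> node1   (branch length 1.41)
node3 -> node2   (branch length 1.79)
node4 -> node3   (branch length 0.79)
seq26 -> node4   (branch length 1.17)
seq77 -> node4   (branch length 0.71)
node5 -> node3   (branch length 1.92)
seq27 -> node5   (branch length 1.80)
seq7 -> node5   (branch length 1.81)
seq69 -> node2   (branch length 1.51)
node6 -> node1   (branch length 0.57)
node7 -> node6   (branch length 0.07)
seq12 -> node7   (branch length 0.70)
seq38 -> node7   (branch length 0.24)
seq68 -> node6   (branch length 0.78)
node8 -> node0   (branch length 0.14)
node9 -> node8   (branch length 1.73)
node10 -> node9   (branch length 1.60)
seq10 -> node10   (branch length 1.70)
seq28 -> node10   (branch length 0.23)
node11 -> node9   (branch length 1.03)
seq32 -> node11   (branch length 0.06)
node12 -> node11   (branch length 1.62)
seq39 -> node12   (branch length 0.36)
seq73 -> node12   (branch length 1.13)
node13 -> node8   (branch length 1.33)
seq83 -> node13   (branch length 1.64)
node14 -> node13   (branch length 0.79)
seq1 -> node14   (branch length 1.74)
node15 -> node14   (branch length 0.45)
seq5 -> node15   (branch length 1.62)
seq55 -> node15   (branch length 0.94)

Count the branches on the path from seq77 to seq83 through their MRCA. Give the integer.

8

The MRCA of seq77 and seq83 is the root of the tree.
From seq77 up to that node: 5 branches. From seq83 up to the same node: 3 branches. Total: 5 + 3 = 8.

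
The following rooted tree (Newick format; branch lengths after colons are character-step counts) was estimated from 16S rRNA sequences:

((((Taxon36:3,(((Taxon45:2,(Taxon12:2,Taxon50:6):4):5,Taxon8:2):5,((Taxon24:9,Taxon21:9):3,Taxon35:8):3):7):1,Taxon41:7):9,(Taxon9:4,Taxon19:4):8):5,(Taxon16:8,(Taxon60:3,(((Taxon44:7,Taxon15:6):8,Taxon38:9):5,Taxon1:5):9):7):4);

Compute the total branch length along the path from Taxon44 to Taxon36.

58

The path runs Taxon44 → … → MRCA → … → Taxon36; the MRCA is the root of the tree.
Branch lengths along that path: 7 + 8 + 5 + 9 + 7 + 4 + 5 + 9 + 1 + 3 = 58.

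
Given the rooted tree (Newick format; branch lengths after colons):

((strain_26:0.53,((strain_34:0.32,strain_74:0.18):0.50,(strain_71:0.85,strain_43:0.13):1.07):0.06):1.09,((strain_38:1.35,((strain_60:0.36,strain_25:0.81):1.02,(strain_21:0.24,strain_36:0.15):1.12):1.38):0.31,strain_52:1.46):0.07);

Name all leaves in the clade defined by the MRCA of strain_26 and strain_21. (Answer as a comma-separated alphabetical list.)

Tracing strain_26: it sits inside (strain_26,((strain_34,strain_74),(strain_71,strain_43))).
Tracing strain_21: it sits inside (strain_21,strain_36).
The smallest clade enclosing both is the whole tree (their MRCA is the root), so the answer is all 11 tips in alphabetical order.

strain_21, strain_25, strain_26, strain_34, strain_36, strain_38, strain_43, strain_52, strain_60, strain_71, strain_74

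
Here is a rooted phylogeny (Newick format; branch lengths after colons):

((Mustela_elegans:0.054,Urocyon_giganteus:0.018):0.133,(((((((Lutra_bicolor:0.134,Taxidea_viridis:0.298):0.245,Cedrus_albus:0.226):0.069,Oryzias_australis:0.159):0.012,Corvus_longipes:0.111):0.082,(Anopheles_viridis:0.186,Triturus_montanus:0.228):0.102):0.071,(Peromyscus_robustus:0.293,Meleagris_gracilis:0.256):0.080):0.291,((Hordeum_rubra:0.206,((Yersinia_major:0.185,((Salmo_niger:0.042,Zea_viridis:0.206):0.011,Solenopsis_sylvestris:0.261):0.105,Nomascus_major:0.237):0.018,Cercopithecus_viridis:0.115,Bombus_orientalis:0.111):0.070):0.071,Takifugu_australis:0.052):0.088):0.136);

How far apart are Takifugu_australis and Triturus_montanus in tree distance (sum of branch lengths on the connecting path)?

0.832

The path runs Takifugu_australis → … → MRCA → … → Triturus_montanus; the MRCA is the node subtending (((((((Lutra_bicolor,Taxidea_viridis),Cedrus_albus),Oryzias_australis),Corvus_longipes),(Anopheles_viridis,Triturus_montanus)),(Peromyscus_robustus,Meleagris_gracilis)),((Hordeum_rubra,((Yersinia_major,((Salmo_niger,Zea_viridis),Solenopsis_sylvestris),Nomascus_major),Cercopithecus_viridis,Bombus_orientalis)),Takifugu_australis)).
Branch lengths along that path: 0.052 + 0.088 + 0.291 + 0.071 + 0.102 + 0.228 = 0.832.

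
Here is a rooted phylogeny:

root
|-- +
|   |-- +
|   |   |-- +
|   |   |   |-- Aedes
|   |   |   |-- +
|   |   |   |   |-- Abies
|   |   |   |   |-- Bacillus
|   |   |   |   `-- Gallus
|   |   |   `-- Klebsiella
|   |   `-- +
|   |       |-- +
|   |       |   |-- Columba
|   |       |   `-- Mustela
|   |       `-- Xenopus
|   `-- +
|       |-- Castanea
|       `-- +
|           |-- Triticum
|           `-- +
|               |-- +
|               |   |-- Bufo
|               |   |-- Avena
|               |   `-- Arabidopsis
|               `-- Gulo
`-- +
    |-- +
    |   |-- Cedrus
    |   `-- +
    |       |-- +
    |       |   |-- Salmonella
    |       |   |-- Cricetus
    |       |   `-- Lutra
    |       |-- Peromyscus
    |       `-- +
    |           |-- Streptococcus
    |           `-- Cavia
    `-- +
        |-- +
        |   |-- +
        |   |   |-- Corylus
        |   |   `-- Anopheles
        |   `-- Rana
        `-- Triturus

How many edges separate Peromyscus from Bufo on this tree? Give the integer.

10

The MRCA of Peromyscus and Bufo is the root of the tree.
From Peromyscus up to that node: 4 branches. From Bufo up to the same node: 6 branches. Total: 4 + 6 = 10.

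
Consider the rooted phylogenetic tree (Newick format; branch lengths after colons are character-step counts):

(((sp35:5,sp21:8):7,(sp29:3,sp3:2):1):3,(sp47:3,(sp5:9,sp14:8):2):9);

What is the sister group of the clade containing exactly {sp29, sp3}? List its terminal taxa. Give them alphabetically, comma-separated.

The clade containing exactly {sp29, sp3} attaches to the tree at the node subtending ((sp35,sp21),(sp29,sp3)).
The other lineage descending from that same node — the sister group — is (sp35,sp21); its 2 tips in alphabetical order are the answer.

sp21, sp35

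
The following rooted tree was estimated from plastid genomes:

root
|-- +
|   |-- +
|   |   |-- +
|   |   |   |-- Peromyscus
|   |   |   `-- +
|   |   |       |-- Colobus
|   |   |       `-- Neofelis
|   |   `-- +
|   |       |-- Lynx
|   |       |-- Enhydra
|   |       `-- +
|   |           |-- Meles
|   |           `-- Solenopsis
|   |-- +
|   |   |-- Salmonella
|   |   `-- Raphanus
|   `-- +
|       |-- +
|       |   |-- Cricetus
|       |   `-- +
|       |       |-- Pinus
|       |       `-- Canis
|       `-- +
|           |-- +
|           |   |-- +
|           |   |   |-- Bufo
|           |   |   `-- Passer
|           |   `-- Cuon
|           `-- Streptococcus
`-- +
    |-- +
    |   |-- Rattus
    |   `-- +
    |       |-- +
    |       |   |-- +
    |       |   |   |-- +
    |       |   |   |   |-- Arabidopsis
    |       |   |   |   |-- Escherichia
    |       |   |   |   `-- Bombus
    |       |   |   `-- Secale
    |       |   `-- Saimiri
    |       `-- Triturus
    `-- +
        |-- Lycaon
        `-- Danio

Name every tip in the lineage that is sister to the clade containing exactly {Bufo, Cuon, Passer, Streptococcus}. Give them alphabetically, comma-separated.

The clade containing exactly {Bufo, Cuon, Passer, Streptococcus} attaches to the tree at the node subtending ((Cricetus,(Pinus,Canis)),(((Bufo,Passer),Cuon),Streptococcus)).
The other lineage descending from that same node — the sister group — is (Cricetus,(Pinus,Canis)); its 3 tips in alphabetical order are the answer.

Canis, Cricetus, Pinus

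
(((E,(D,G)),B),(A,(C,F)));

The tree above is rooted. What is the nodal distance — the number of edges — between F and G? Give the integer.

7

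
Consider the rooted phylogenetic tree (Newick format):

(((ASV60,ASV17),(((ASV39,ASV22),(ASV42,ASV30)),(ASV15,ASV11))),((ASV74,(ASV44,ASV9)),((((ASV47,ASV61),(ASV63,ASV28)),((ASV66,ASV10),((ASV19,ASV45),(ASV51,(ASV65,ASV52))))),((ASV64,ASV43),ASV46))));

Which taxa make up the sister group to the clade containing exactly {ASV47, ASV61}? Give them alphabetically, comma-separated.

The clade containing exactly {ASV47, ASV61} attaches to the tree at the node subtending ((ASV47,ASV61),(ASV63,ASV28)).
The other lineage descending from that same node — the sister group — is (ASV63,ASV28); its 2 tips in alphabetical order are the answer.

ASV28, ASV63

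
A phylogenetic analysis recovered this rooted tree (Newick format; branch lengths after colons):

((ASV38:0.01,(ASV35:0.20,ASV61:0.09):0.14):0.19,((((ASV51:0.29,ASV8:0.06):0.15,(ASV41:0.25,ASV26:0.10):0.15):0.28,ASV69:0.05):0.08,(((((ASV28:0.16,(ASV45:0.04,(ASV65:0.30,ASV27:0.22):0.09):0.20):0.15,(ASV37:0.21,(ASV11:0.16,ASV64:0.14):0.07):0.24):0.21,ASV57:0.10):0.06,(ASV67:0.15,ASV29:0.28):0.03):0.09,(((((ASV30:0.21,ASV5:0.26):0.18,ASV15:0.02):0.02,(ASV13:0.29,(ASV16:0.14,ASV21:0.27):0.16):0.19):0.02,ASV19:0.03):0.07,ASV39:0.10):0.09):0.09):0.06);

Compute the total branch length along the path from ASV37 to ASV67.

0.90

The path runs ASV37 → … → MRCA → … → ASV67; the MRCA is the node subtending ((((ASV28,(ASV45,(ASV65,ASV27))),(ASV37,(ASV11,ASV64))),ASV57),(ASV67,ASV29)).
Branch lengths along that path: 0.21 + 0.24 + 0.21 + 0.06 + 0.03 + 0.15 = 0.90.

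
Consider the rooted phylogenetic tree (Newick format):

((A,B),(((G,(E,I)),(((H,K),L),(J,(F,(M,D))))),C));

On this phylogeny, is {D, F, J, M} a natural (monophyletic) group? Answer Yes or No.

Yes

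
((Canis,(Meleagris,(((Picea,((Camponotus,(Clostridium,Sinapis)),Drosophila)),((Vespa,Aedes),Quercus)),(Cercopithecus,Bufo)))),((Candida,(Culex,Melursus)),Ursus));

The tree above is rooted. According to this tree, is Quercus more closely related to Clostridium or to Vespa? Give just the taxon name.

The MRCA of Quercus and Vespa subtends ((Vespa,Aedes),Quercus) (3 taxa).
The MRCA of Quercus and Clostridium subtends ((Picea,((Camponotus,(Clostridium,Sinapis)),Drosophila)),((Vespa,Aedes),Quercus)) (8 taxa).
The first is nested inside the second, so Quercus shares a more recent common ancestor with Vespa.

Vespa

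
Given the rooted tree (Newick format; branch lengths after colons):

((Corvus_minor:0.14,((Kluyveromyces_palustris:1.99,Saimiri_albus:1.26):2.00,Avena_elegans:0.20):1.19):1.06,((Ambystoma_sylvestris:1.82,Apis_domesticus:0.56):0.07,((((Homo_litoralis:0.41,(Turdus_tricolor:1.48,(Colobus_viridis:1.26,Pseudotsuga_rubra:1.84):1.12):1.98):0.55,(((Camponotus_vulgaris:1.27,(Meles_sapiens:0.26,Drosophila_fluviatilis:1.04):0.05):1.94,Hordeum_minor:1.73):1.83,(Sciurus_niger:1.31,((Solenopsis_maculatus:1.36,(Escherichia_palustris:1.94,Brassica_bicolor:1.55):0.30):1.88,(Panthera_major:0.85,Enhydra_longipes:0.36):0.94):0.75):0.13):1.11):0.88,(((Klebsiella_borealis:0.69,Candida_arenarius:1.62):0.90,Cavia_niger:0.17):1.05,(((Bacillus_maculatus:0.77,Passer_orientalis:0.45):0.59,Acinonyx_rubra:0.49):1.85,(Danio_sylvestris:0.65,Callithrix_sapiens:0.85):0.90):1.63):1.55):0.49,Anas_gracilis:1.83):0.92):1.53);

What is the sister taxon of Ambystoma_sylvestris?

Apis_domesticus

Ambystoma_sylvestris attaches to the tree at the node subtending (Ambystoma_sylvestris,Apis_domesticus).
The other lineage descending from that same node — the sister group — is the single tip Apis_domesticus.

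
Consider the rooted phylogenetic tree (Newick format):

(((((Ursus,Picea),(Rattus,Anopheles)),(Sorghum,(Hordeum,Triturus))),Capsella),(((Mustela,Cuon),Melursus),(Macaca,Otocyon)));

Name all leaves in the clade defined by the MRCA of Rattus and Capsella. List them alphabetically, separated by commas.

Tracing Rattus: it sits inside (Rattus,Anopheles).
Tracing Capsella: it sits inside ((((Ursus,Picea),(Rattus,Anopheles)),(Sorghum,(Hordeum,Triturus))),Capsella).
The smallest clade enclosing both is ((((Ursus,Picea),(Rattus,Anopheles)),(Sorghum,(Hordeum,Triturus))),Capsella); the answer is its 8 terminal taxa in alphabetical order.

Anopheles, Capsella, Hordeum, Picea, Rattus, Sorghum, Triturus, Ursus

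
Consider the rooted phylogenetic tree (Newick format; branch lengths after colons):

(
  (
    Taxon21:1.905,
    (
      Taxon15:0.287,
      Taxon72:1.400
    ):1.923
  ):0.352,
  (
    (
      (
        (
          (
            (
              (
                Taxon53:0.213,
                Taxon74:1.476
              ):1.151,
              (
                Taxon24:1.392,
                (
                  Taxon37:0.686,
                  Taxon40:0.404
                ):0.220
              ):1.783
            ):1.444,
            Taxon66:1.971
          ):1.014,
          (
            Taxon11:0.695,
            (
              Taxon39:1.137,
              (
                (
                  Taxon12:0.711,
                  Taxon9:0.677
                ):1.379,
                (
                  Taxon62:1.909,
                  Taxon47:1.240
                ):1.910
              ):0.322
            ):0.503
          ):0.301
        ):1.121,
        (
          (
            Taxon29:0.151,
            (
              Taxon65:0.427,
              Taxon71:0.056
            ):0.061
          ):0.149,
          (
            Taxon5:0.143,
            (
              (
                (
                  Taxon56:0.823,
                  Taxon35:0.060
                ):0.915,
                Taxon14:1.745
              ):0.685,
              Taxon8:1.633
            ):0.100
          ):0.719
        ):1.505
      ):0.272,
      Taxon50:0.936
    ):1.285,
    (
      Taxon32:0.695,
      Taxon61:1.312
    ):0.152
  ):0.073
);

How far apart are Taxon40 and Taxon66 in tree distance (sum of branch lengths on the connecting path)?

5.822

The path runs Taxon40 → … → MRCA → … → Taxon66; the MRCA is the node subtending (((Taxon53,Taxon74),(Taxon24,(Taxon37,Taxon40))),Taxon66).
Branch lengths along that path: 0.404 + 0.220 + 1.783 + 1.444 + 1.971 = 5.822.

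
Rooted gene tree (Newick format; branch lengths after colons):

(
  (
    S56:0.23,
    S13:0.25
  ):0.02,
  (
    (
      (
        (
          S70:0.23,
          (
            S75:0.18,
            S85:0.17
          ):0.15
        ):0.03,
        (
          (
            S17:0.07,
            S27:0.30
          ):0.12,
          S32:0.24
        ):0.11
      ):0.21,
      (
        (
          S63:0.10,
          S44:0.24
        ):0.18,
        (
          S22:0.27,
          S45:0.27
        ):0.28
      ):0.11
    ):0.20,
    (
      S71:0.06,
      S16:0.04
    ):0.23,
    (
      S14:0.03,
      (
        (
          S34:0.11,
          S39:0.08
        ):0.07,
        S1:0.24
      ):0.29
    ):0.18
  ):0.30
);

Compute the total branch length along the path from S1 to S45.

The path runs S1 → … → MRCA → … → S45; the MRCA is the node subtending ((((S70,(S75,S85)),((S17,S27),S32)),((S63,S44),(S22,S45))),(S71,S16),(S14,((S34,S39),S1))).
Branch lengths along that path: 0.24 + 0.29 + 0.18 + 0.20 + 0.11 + 0.28 + 0.27 = 1.57.

1.57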